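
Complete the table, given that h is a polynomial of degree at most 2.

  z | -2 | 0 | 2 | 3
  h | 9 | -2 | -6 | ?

The 3 known values determine h uniquely (degree ≤ 2).
Evaluate each Lagrange basis at z = 3:
L_0(3) = (3)·(1)/[(-2)·(-4)] = 3/8
L_1(3) = (5)·(1)/[(2)·(-2)] = -5/4
L_2(3) = (5)·(3)/[(4)·(2)] = 15/8
Sum: 9·(3/8) + (-2)·(-5/4) + (-6)·(15/8) = -43/8

-43/8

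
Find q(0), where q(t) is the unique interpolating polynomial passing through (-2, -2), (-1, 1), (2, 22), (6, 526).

-2

L_0(0) = (1)·(-2)·(-6)/[(-1)·(-4)·(-8)] = -3/8
L_1(0) = (2)·(-2)·(-6)/[(1)·(-3)·(-7)] = 8/7
L_2(0) = (2)·(1)·(-6)/[(4)·(3)·(-4)] = 1/4
L_3(0) = (2)·(1)·(-2)/[(8)·(7)·(4)] = -1/56
Sum: (-2)·(-3/8) + 1·(8/7) + 22·(1/4) + 526·(-1/56) = -2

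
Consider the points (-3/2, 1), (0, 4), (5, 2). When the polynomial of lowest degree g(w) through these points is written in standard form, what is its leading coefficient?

Build the Lagrange basis polynomials:
L_0(w) = w(w - 5) / [39/4] = (4/39)w^2 - (20/39)w
L_1(w) = (w + 3/2)(w - 5) / [-15/2] = -(2/15)w^2 + (7/15)w + 1
L_2(w) = (w + 3/2)w / [65/2] = (2/65)w^2 + (3/65)w
g(w) = 1·L_0 + 4·L_1 + 2·L_2
Only the coefficient of w^2 is needed; take it from each L_i and combine:
1·(4/39) + 4·(-2/15) + 2·(2/65) = -24/65

-24/65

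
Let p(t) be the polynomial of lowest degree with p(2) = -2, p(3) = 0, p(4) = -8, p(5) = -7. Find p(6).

22

Using Newton's divided-difference form:
p[2,3] = (0 - (-2)) / (3 - 2) = 2
p[3,4] = (-8 - 0) / (4 - 3) = -8
p[4,5] = (-7 - (-8)) / (5 - 4) = 1
p[2,3,4] = (-8 - 2) / (4 - 2) = -5
p[3,4,5] = (1 - (-8)) / (5 - 3) = 9/2
p[2,3,4,5] = (9/2 - (-5)) / (5 - 2) = 19/6
p(6) = -2 + 2·(4) + (-5)·(4)·(3) + (19/6)·(4)·(3)·(2) = 22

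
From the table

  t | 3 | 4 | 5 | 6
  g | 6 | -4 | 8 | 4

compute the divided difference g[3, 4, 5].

11

g[3,4] = (-4 - 6) / (4 - 3) = -10
g[4,5] = (8 - (-4)) / (5 - 4) = 12
g[3,4,5] = (12 - (-10)) / (5 - 3) = 11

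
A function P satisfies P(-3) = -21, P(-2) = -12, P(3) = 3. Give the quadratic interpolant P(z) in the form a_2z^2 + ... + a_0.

Build the Lagrange basis polynomials:
L_0(z) = (z + 2)(z - 3) / [6] = (1/6)z^2 - (1/6)z - 1
L_1(z) = (z + 3)(z - 3) / [-5] = -(1/5)z^2 + 9/5
L_2(z) = (z + 3)(z + 2) / [30] = (1/30)z^2 + (1/6)z + 1/5
P(z) = (-21)·L_0 + (-12)·L_1 + 3·L_2
  (-21)·L_0(z) = -(7/2)z^2 + (7/2)z + 21
  (-12)·L_1(z) = (12/5)z^2 - 108/5
  3·L_2(z) = (1/10)z^2 + (1/2)z + 3/5
Adding term by term: -z^2 + 4z

P(z) = -z^2 + 4z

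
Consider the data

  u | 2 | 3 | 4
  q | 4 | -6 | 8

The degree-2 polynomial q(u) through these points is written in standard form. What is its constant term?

Build the Lagrange basis polynomials:
L_0(u) = (u - 3)(u - 4) / [2] = (1/2)u^2 - (7/2)u + 6
L_1(u) = (u - 2)(u - 4) / [-1] = -u^2 + 6u - 8
L_2(u) = (u - 2)(u - 3) / [2] = (1/2)u^2 - (5/2)u + 3
q(u) = 4·L_0 + (-6)·L_1 + 8·L_2
Only the constant term is needed; take it from each L_i and combine:
4·(6) + (-6)·(-8) + 8·(3) = 96

96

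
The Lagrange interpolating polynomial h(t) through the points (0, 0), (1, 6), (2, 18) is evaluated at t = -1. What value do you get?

0

L_0(-1) = (-2)·(-3)/[(-1)·(-2)] = 3
L_1(-1) = (-1)·(-3)/[(1)·(-1)] = -3
L_2(-1) = (-1)·(-2)/[(2)·(1)] = 1
Sum: 0 + 6·(-3) + 18·(1) = 0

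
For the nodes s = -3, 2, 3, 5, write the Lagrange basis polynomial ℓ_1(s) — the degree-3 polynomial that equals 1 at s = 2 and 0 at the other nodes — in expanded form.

ℓ_1(s) = (s + 3)(s - 3)(s - 5) / [(5)·(-1)·(-3)]
       = (s^3 - 5s^2 - 9s + 45) / (15)

ℓ_1(s) = (1/15)s^3 - (1/3)s^2 - (3/5)s + 3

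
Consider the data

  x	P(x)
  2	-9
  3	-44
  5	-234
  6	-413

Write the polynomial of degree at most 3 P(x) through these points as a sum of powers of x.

Build the Lagrange basis polynomials:
L_0(x) = (x - 3)(x - 5)(x - 6) / [-12] = -(1/12)x^3 + (7/6)x^2 - (21/4)x + 15/2
L_1(x) = (x - 2)(x - 5)(x - 6) / [6] = (1/6)x^3 - (13/6)x^2 + (26/3)x - 10
L_2(x) = (x - 2)(x - 3)(x - 6) / [-6] = -(1/6)x^3 + (11/6)x^2 - 6x + 6
L_3(x) = (x - 2)(x - 3)(x - 5) / [12] = (1/12)x^3 - (5/6)x^2 + (31/12)x - 5/2
P(x) = (-9)·L_0 + (-44)·L_1 + (-234)·L_2 + (-413)·L_3
  (-9)·L_0(x) = (3/4)x^3 - (21/2)x^2 + (189/4)x - 135/2
  (-44)·L_1(x) = -(22/3)x^3 + (286/3)x^2 - (1144/3)x + 440
  (-234)·L_2(x) = 39x^3 - 429x^2 + 1404x - 1404
  (-413)·L_3(x) = -(413/12)x^3 + (2065/6)x^2 - (12803/12)x + 2065/2
Adding term by term: -2x^3 + 3x + 1

P(x) = -2x^3 + 3x + 1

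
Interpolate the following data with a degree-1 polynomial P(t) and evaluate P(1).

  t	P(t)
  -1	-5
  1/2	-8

-9

Evaluate each Lagrange basis at t = 1:
L_0(1) = (1/2)/[(-3/2)] = -1/3
L_1(1) = (2)/[(3/2)] = 4/3
Sum: (-5)·(-1/3) + (-8)·(4/3) = -9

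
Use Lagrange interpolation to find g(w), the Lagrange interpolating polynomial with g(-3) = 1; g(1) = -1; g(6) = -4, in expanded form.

g(w) = -(1/90)w^2 - (47/90)w - 7/15

L_0(w) = (w - 1)(w - 6) / [36] = (1/36)w^2 - (7/36)w + 1/6
L_1(w) = (w + 3)(w - 6) / [-20] = -(1/20)w^2 + (3/20)w + 9/10
L_2(w) = (w + 3)(w - 1) / [45] = (1/45)w^2 + (2/45)w - 1/15
g(w) = 1·L_0 + (-1)·L_1 + (-4)·L_2
  1·L_0(w) = (1/36)w^2 - (7/36)w + 1/6
  (-1)·L_1(w) = (1/20)w^2 - (3/20)w - 9/10
  (-4)·L_2(w) = -(4/45)w^2 - (8/45)w + 4/15
Adding term by term: -(1/90)w^2 - (47/90)w - 7/15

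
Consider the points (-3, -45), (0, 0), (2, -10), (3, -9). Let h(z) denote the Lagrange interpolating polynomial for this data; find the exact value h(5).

L_0(5) = (5)·(3)·(2)/[(-3)·(-5)·(-6)] = -1/3
L_1(5) = (8)·(3)·(2)/[(3)·(-2)·(-3)] = 8/3
L_2(5) = (8)·(5)·(2)/[(5)·(2)·(-1)] = -8
L_3(5) = (8)·(5)·(3)/[(6)·(3)·(1)] = 20/3
Sum: (-45)·(-1/3) + 0 + (-10)·(-8) + (-9)·(20/3) = 35

35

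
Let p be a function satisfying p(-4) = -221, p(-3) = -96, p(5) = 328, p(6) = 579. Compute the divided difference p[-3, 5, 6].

22

p[-3,5] = (328 - (-96)) / (5 - (-3)) = 53
p[5,6] = (579 - 328) / (6 - 5) = 251
p[-3,5,6] = (251 - 53) / (6 - (-3)) = 22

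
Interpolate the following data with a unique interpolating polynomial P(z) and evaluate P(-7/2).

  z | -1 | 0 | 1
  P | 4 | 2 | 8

Evaluate each Lagrange basis at z = -7/2:
L_0(-7/2) = (-7/2)·(-9/2)/[(-1)·(-2)] = 63/8
L_1(-7/2) = (-5/2)·(-9/2)/[(1)·(-1)] = -45/4
L_2(-7/2) = (-5/2)·(-7/2)/[(2)·(1)] = 35/8
Sum: 4·(63/8) + 2·(-45/4) + 8·(35/8) = 44

44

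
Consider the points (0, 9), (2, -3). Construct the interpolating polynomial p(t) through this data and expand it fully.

p(t) = -6t + 9

L_0(t) = (t - 2) / [-2] = -(1/2)t + 1
L_1(t) = t / [2] = (1/2)t
p(t) = 9·L_0 + (-3)·L_1
  9·L_0(t) = -(9/2)t + 9
  (-3)·L_1(t) = -(3/2)t
Adding term by term: -6t + 9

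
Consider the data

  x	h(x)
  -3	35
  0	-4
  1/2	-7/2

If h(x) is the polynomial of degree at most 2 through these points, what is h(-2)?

14

Evaluate each Lagrange basis at x = -2:
L_0(-2) = (-2)·(-5/2)/[(-3)·(-7/2)] = 10/21
L_1(-2) = (1)·(-5/2)/[(3)·(-1/2)] = 5/3
L_2(-2) = (1)·(-2)/[(7/2)·(1/2)] = -8/7
Sum: 35·(10/21) + (-4)·(5/3) + (-7/2)·(-8/7) = 14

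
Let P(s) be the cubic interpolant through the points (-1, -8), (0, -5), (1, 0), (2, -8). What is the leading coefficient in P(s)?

The leading coefficient equals the top divided difference P[-1,0,1,2].
P[-1,0] = (-5 - (-8)) / (0 - (-1)) = 3
P[0,1] = (0 - (-5)) / (1 - 0) = 5
P[1,2] = (-8 - 0) / (2 - 1) = -8
P[-1,0,1] = (5 - 3) / (1 - (-1)) = 1
P[0,1,2] = (-8 - 5) / (2 - 0) = -13/2
P[-1,0,1,2] = (-13/2 - 1) / (2 - (-1)) = -5/2

-5/2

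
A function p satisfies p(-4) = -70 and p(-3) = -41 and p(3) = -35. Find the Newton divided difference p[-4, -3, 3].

-4

p[-4,-3] = (-41 - (-70)) / (-3 - (-4)) = 29
p[-3,3] = (-35 - (-41)) / (3 - (-3)) = 1
p[-4,-3,3] = (1 - 29) / (3 - (-4)) = -4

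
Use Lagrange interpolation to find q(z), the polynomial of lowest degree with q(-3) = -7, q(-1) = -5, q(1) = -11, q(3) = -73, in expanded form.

Build the Lagrange basis polynomials:
L_0(z) = (z + 1)(z - 1)(z - 3) / [-48] = -(1/48)z^3 + (1/16)z^2 + (1/48)z - 1/16
L_1(z) = (z + 3)(z - 1)(z - 3) / [16] = (1/16)z^3 - (1/16)z^2 - (9/16)z + 9/16
L_2(z) = (z + 3)(z + 1)(z - 3) / [-16] = -(1/16)z^3 - (1/16)z^2 + (9/16)z + 9/16
L_3(z) = (z + 3)(z + 1)(z - 1) / [48] = (1/48)z^3 + (1/16)z^2 - (1/48)z - 1/16
q(z) = (-7)·L_0 + (-5)·L_1 + (-11)·L_2 + (-73)·L_3
  (-7)·L_0(z) = (7/48)z^3 - (7/16)z^2 - (7/48)z + 7/16
  (-5)·L_1(z) = -(5/16)z^3 + (5/16)z^2 + (45/16)z - 45/16
  (-11)·L_2(z) = (11/16)z^3 + (11/16)z^2 - (99/16)z - 99/16
  (-73)·L_3(z) = -(73/48)z^3 - (73/16)z^2 + (73/48)z + 73/16
Adding term by term: -z^3 - 4z^2 - 2z - 4

q(z) = -z^3 - 4z^2 - 2z - 4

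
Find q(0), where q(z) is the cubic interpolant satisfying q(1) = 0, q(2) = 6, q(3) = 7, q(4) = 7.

Using Newton's divided-difference form:
q[1,2] = (6 - 0) / (2 - 1) = 6
q[2,3] = (7 - 6) / (3 - 2) = 1
q[3,4] = (7 - 7) / (4 - 3) = 0
q[1,2,3] = (1 - 6) / (3 - 1) = -5/2
q[2,3,4] = (0 - 1) / (4 - 2) = -1/2
q[1,2,3,4] = (-1/2 - (-5/2)) / (4 - 1) = 2/3
q(0) = 0 + 6·(-1) + (-5/2)·(-1)·(-2) + (2/3)·(-1)·(-2)·(-3) = -15

-15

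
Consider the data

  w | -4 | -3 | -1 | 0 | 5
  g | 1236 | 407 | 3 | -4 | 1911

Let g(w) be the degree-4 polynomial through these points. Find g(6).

4196

Evaluate each Lagrange basis at w = 6:
L_0(6) = (9)·(7)·(6)·(1)/[(-1)·(-3)·(-4)·(-9)] = 7/2
L_1(6) = (10)·(7)·(6)·(1)/[(1)·(-2)·(-3)·(-8)] = -35/4
L_2(6) = (10)·(9)·(6)·(1)/[(3)·(2)·(-1)·(-6)] = 15
L_3(6) = (10)·(9)·(7)·(1)/[(4)·(3)·(1)·(-5)] = -21/2
L_4(6) = (10)·(9)·(7)·(6)/[(9)·(8)·(6)·(5)] = 7/4
Sum: 1236·(7/2) + 407·(-35/4) + 3·(15) + (-4)·(-21/2) + 1911·(7/4) = 4196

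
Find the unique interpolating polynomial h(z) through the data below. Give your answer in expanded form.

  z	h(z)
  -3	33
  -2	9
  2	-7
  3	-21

h(z) = -z^3 + z^2 - 3

Build the Lagrange basis polynomials:
L_0(z) = (z + 2)(z - 2)(z - 3) / [-30] = -(1/30)z^3 + (1/10)z^2 + (2/15)z - 2/5
L_1(z) = (z + 3)(z - 2)(z - 3) / [20] = (1/20)z^3 - (1/10)z^2 - (9/20)z + 9/10
L_2(z) = (z + 3)(z + 2)(z - 3) / [-20] = -(1/20)z^3 - (1/10)z^2 + (9/20)z + 9/10
L_3(z) = (z + 3)(z + 2)(z - 2) / [30] = (1/30)z^3 + (1/10)z^2 - (2/15)z - 2/5
h(z) = 33·L_0 + 9·L_1 + (-7)·L_2 + (-21)·L_3
  33·L_0(z) = -(11/10)z^3 + (33/10)z^2 + (22/5)z - 66/5
  9·L_1(z) = (9/20)z^3 - (9/10)z^2 - (81/20)z + 81/10
  (-7)·L_2(z) = (7/20)z^3 + (7/10)z^2 - (63/20)z - 63/10
  (-21)·L_3(z) = -(7/10)z^3 - (21/10)z^2 + (14/5)z + 42/5
Adding term by term: -z^3 + z^2 - 3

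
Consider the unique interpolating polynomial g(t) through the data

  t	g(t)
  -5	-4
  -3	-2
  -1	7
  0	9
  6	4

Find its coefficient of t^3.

Build the Lagrange basis polynomials:
L_0(t) = (t + 3)(t + 1)t(t - 6) / [440] = (1/440)t^4 - (1/220)t^3 - (21/440)t^2 - (9/220)t
L_1(t) = (t + 5)(t + 1)t(t - 6) / [-108] = -(1/108)t^4 + (31/108)t^2 + (5/18)t
L_2(t) = (t + 5)(t + 3)t(t - 6) / [56] = (1/56)t^4 + (1/28)t^3 - (33/56)t^2 - (45/28)t
L_3(t) = (t + 5)(t + 3)(t + 1)(t - 6) / [-90] = -(1/90)t^4 - (1/30)t^3 + (31/90)t^2 + (41/30)t + 1
L_4(t) = (t + 5)(t + 3)(t + 1)t / [4158] = (1/4158)t^4 + (1/462)t^3 + (23/4158)t^2 + (5/1386)t
g(t) = (-4)·L_0 + (-2)·L_1 + 7·L_2 + 9·L_3 + 4·L_4
Only the coefficient of t^3 is needed; take it from each L_i and combine:
(-4)·(-1/220) + (-2)·(0) + 7·(1/28) + 9·(-1/30) + 4·(1/462) = -107/4620

-107/4620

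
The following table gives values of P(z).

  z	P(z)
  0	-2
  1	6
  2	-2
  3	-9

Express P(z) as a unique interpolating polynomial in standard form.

Build the Lagrange basis polynomials:
L_0(z) = (z - 1)(z - 2)(z - 3) / [-6] = -(1/6)z^3 + z^2 - (11/6)z + 1
L_1(z) = z(z - 2)(z - 3) / [2] = (1/2)z^3 - (5/2)z^2 + 3z
L_2(z) = z(z - 1)(z - 3) / [-2] = -(1/2)z^3 + 2z^2 - (3/2)z
L_3(z) = z(z - 1)(z - 2) / [6] = (1/6)z^3 - (1/2)z^2 + (1/3)z
P(z) = (-2)·L_0 + 6·L_1 + (-2)·L_2 + (-9)·L_3
  (-2)·L_0(z) = (1/3)z^3 - 2z^2 + (11/3)z - 2
  6·L_1(z) = 3z^3 - 15z^2 + 18z
  (-2)·L_2(z) = z^3 - 4z^2 + 3z
  (-9)·L_3(z) = -(3/2)z^3 + (9/2)z^2 - 3z
Adding term by term: (17/6)z^3 - (33/2)z^2 + (65/3)z - 2

P(z) = (17/6)z^3 - (33/2)z^2 + (65/3)z - 2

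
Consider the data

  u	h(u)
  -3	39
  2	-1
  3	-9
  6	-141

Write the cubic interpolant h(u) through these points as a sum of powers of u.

h(u) = -u^3 + 2u^2 + u - 3

L_0(u) = (u - 2)(u - 3)(u - 6) / [-270] = -(1/270)u^3 + (11/270)u^2 - (2/15)u + 2/15
L_1(u) = (u + 3)(u - 3)(u - 6) / [20] = (1/20)u^3 - (3/10)u^2 - (9/20)u + 27/10
L_2(u) = (u + 3)(u - 2)(u - 6) / [-18] = -(1/18)u^3 + (5/18)u^2 + (2/3)u - 2
L_3(u) = (u + 3)(u - 2)(u - 3) / [108] = (1/108)u^3 - (1/54)u^2 - (1/12)u + 1/6
h(u) = 39·L_0 + (-1)·L_1 + (-9)·L_2 + (-141)·L_3
  39·L_0(u) = -(13/90)u^3 + (143/90)u^2 - (26/5)u + 26/5
  (-1)·L_1(u) = -(1/20)u^3 + (3/10)u^2 + (9/20)u - 27/10
  (-9)·L_2(u) = (1/2)u^3 - (5/2)u^2 - 6u + 18
  (-141)·L_3(u) = -(47/36)u^3 + (47/18)u^2 + (47/4)u - 47/2
Adding term by term: -u^3 + 2u^2 + u - 3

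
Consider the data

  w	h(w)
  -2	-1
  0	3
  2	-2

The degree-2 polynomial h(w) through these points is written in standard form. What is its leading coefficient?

Build the Lagrange basis polynomials:
L_0(w) = w(w - 2) / [8] = (1/8)w^2 - (1/4)w
L_1(w) = (w + 2)(w - 2) / [-4] = -(1/4)w^2 + 1
L_2(w) = (w + 2)w / [8] = (1/8)w^2 + (1/4)w
h(w) = (-1)·L_0 + 3·L_1 + (-2)·L_2
Only the coefficient of w^2 is needed; take it from each L_i and combine:
(-1)·(1/8) + 3·(-1/4) + (-2)·(1/8) = -9/8

-9/8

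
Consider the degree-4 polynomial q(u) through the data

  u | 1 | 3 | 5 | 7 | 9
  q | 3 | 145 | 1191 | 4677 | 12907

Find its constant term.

1

L_0(u) = (u - 3)(u - 5)(u - 7)(u - 9) / [384] = (1/384)u^4 - (1/16)u^3 + (103/192)u^2 - (31/16)u + 315/128
L_1(u) = (u - 1)(u - 5)(u - 7)(u - 9) / [-96] = -(1/96)u^4 + (11/48)u^3 - (41/24)u^2 + (229/48)u - 105/32
L_2(u) = (u - 1)(u - 3)(u - 7)(u - 9) / [64] = (1/64)u^4 - (5/16)u^3 + (65/32)u^2 - (75/16)u + 189/64
L_3(u) = (u - 1)(u - 3)(u - 5)(u - 9) / [-96] = -(1/96)u^4 + (3/16)u^3 - (13/12)u^2 + (37/16)u - 45/32
L_4(u) = (u - 1)(u - 3)(u - 5)(u - 7) / [384] = (1/384)u^4 - (1/24)u^3 + (43/192)u^2 - (11/24)u + 35/128
q(u) = 3·L_0 + 145·L_1 + 1191·L_2 + 4677·L_3 + 12907·L_4
Only the constant term is needed; take it from each L_i and combine:
3·(315/128) + 145·(-105/32) + 1191·(189/64) + 4677·(-45/32) + 12907·(35/128) = 1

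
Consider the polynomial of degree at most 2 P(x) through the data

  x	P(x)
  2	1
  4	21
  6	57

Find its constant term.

Build the Lagrange basis polynomials:
L_0(x) = (x - 4)(x - 6) / [8] = (1/8)x^2 - (5/4)x + 3
L_1(x) = (x - 2)(x - 6) / [-4] = -(1/4)x^2 + 2x - 3
L_2(x) = (x - 2)(x - 4) / [8] = (1/8)x^2 - (3/4)x + 1
P(x) = 1·L_0 + 21·L_1 + 57·L_2
Only the constant term is needed; take it from each L_i and combine:
1·(3) + 21·(-3) + 57·(1) = -3

-3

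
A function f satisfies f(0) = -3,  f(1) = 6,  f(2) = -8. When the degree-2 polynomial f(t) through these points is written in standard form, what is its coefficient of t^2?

-23/2

L_0(t) = (t - 1)(t - 2) / [2] = (1/2)t^2 - (3/2)t + 1
L_1(t) = t(t - 2) / [-1] = -t^2 + 2t
L_2(t) = t(t - 1) / [2] = (1/2)t^2 - (1/2)t
f(t) = (-3)·L_0 + 6·L_1 + (-8)·L_2
Only the coefficient of t^2 is needed; take it from each L_i and combine:
(-3)·(1/2) + 6·(-1) + (-8)·(1/2) = -23/2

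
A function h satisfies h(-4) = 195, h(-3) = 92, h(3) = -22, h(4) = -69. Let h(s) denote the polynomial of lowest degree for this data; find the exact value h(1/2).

-3/4

Using Newton's divided-difference form:
h[-4,-3] = (92 - 195) / (-3 - (-4)) = -103
h[-3,3] = (-22 - 92) / (3 - (-3)) = -19
h[3,4] = (-69 - (-22)) / (4 - 3) = -47
h[-4,-3,3] = (-19 - (-103)) / (3 - (-4)) = 12
h[-3,3,4] = (-47 - (-19)) / (4 - (-3)) = -4
h[-4,-3,3,4] = (-4 - 12) / (4 - (-4)) = -2
h(1/2) = 195 + (-103)·(9/2) + 12·(9/2)·(7/2) + (-2)·(9/2)·(7/2)·(-5/2) = -3/4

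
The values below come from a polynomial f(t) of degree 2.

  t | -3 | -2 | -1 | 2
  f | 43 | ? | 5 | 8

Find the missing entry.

20

The 3 known values determine f uniquely (degree ≤ 2).
Evaluate each Lagrange basis at t = -2:
L_0(-2) = (-1)·(-4)/[(-2)·(-5)] = 2/5
L_1(-2) = (1)·(-4)/[(2)·(-3)] = 2/3
L_2(-2) = (1)·(-1)/[(5)·(3)] = -1/15
Sum: 43·(2/5) + 5·(2/3) + 8·(-1/15) = 20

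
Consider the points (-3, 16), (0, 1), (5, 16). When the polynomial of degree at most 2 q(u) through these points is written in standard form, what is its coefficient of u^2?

The leading coefficient equals the top divided difference q[-3,0,5].
q[-3,0] = (1 - 16) / (0 - (-3)) = -5
q[0,5] = (16 - 1) / (5 - 0) = 3
q[-3,0,5] = (3 - (-5)) / (5 - (-3)) = 1

1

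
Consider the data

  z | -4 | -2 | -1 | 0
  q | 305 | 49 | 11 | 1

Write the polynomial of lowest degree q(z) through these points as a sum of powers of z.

q(z) = -4z^3 + 2z^2 - 4z + 1

Build the Lagrange basis polynomials:
L_0(z) = (z + 2)(z + 1)z / [-24] = -(1/24)z^3 - (1/8)z^2 - (1/12)z
L_1(z) = (z + 4)(z + 1)z / [4] = (1/4)z^3 + (5/4)z^2 + z
L_2(z) = (z + 4)(z + 2)z / [-3] = -(1/3)z^3 - 2z^2 - (8/3)z
L_3(z) = (z + 4)(z + 2)(z + 1) / [8] = (1/8)z^3 + (7/8)z^2 + (7/4)z + 1
q(z) = 305·L_0 + 49·L_1 + 11·L_2 + 1·L_3
  305·L_0(z) = -(305/24)z^3 - (305/8)z^2 - (305/12)z
  49·L_1(z) = (49/4)z^3 + (245/4)z^2 + 49z
  11·L_2(z) = -(11/3)z^3 - 22z^2 - (88/3)z
  1·L_3(z) = (1/8)z^3 + (7/8)z^2 + (7/4)z + 1
Adding term by term: -4z^3 + 2z^2 - 4z + 1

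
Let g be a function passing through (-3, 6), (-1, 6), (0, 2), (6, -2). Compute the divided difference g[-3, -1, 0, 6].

g[-3,-1] = (6 - 6) / (-1 - (-3)) = 0
g[-1,0] = (2 - 6) / (0 - (-1)) = -4
g[0,6] = (-2 - 2) / (6 - 0) = -2/3
g[-3,-1,0] = (-4 - 0) / (0 - (-3)) = -4/3
g[-1,0,6] = (-2/3 - (-4)) / (6 - (-1)) = 10/21
g[-3,-1,0,6] = (10/21 - (-4/3)) / (6 - (-3)) = 38/189

38/189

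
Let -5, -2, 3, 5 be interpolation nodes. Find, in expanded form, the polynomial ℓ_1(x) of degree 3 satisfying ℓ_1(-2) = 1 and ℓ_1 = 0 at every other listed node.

ℓ_1(x) = (1/105)x^3 - (1/35)x^2 - (5/21)x + 5/7

ℓ_1(x) = (x + 5)(x - 3)(x - 5) / [(3)·(-5)·(-7)]
       = (x^3 - 3x^2 - 25x + 75) / (105)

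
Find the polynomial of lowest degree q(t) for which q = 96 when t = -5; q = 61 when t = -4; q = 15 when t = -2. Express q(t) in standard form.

q(t) = 4t^2 + t + 1

Build the Lagrange basis polynomials:
L_0(t) = (t + 4)(t + 2) / [3] = (1/3)t^2 + 2t + 8/3
L_1(t) = (t + 5)(t + 2) / [-2] = -(1/2)t^2 - (7/2)t - 5
L_2(t) = (t + 5)(t + 4) / [6] = (1/6)t^2 + (3/2)t + 10/3
q(t) = 96·L_0 + 61·L_1 + 15·L_2
  96·L_0(t) = 32t^2 + 192t + 256
  61·L_1(t) = -(61/2)t^2 - (427/2)t - 305
  15·L_2(t) = (5/2)t^2 + (45/2)t + 50
Adding term by term: 4t^2 + t + 1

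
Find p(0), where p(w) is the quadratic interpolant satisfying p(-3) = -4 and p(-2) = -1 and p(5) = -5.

65/28

Using Newton's divided-difference form:
p[-3,-2] = (-1 - (-4)) / (-2 - (-3)) = 3
p[-2,5] = (-5 - (-1)) / (5 - (-2)) = -4/7
p[-3,-2,5] = (-4/7 - 3) / (5 - (-3)) = -25/56
p(0) = -4 + 3·(3) + (-25/56)·(3)·(2) = 65/28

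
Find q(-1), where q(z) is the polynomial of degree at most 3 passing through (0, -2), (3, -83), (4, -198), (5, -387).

Using Newton's divided-difference form:
q[0,3] = (-83 - (-2)) / (3 - 0) = -27
q[3,4] = (-198 - (-83)) / (4 - 3) = -115
q[4,5] = (-387 - (-198)) / (5 - 4) = -189
q[0,3,4] = (-115 - (-27)) / (4 - 0) = -22
q[3,4,5] = (-189 - (-115)) / (5 - 3) = -37
q[0,3,4,5] = (-37 - (-22)) / (5 - 0) = -3
q(-1) = -2 + (-27)·(-1) + (-22)·(-1)·(-4) + (-3)·(-1)·(-4)·(-5) = -3

-3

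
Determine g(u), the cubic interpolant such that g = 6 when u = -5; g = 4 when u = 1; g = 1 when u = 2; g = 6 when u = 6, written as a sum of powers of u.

g(u) = (47/420)u^3 - (11/70)u^2 - (1391/420)u + 103/14

Build the Lagrange basis polynomials:
L_0(u) = (u - 1)(u - 2)(u - 6) / [-462] = -(1/462)u^3 + (3/154)u^2 - (10/231)u + 2/77
L_1(u) = (u + 5)(u - 2)(u - 6) / [30] = (1/30)u^3 - (1/10)u^2 - (14/15)u + 2
L_2(u) = (u + 5)(u - 1)(u - 6) / [-28] = -(1/28)u^3 + (1/14)u^2 + (29/28)u - 15/14
L_3(u) = (u + 5)(u - 1)(u - 2) / [220] = (1/220)u^3 + (1/110)u^2 - (13/220)u + 1/22
g(u) = 6·L_0 + 4·L_1 + 1·L_2 + 6·L_3
  6·L_0(u) = -(1/77)u^3 + (9/77)u^2 - (20/77)u + 12/77
  4·L_1(u) = (2/15)u^3 - (2/5)u^2 - (56/15)u + 8
  1·L_2(u) = -(1/28)u^3 + (1/14)u^2 + (29/28)u - 15/14
  6·L_3(u) = (3/110)u^3 + (3/55)u^2 - (39/110)u + 3/11
Adding term by term: (47/420)u^3 - (11/70)u^2 - (1391/420)u + 103/14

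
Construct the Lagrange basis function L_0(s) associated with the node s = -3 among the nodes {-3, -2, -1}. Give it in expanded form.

L_0(s) = (s + 2)(s + 1) / [(-1)·(-2)]
       = (s^2 + 3s + 2) / (2)

L_0(s) = (1/2)s^2 + (3/2)s + 1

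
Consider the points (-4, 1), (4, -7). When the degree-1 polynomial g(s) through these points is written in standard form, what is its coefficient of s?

-1

L_0(s) = (s - 4) / [-8] = -(1/8)s + 1/2
L_1(s) = (s + 4) / [8] = (1/8)s + 1/2
g(s) = 1·L_0 + (-7)·L_1
Only the coefficient of s is needed; take it from each L_i and combine:
1·(-1/8) + (-7)·(1/8) = -1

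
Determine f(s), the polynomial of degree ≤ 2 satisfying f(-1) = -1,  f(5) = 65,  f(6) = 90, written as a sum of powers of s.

Build the Lagrange basis polynomials:
L_0(s) = (s - 5)(s - 6) / [42] = (1/42)s^2 - (11/42)s + 5/7
L_1(s) = (s + 1)(s - 6) / [-6] = -(1/6)s^2 + (5/6)s + 1
L_2(s) = (s + 1)(s - 5) / [7] = (1/7)s^2 - (4/7)s - 5/7
f(s) = (-1)·L_0 + 65·L_1 + 90·L_2
  (-1)·L_0(s) = -(1/42)s^2 + (11/42)s - 5/7
  65·L_1(s) = -(65/6)s^2 + (325/6)s + 65
  90·L_2(s) = (90/7)s^2 - (360/7)s - 450/7
Adding term by term: 2s^2 + 3s

f(s) = 2s^2 + 3s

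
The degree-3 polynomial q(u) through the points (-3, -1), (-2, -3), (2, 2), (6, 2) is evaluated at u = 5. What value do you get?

L_0(5) = (7)·(3)·(-1)/[(-1)·(-5)·(-9)] = 7/15
L_1(5) = (8)·(3)·(-1)/[(1)·(-4)·(-8)] = -3/4
L_2(5) = (8)·(7)·(-1)/[(5)·(4)·(-4)] = 7/10
L_3(5) = (8)·(7)·(3)/[(9)·(8)·(4)] = 7/12
Sum: (-1)·(7/15) + (-3)·(-3/4) + 2·(7/10) + 2·(7/12) = 87/20

87/20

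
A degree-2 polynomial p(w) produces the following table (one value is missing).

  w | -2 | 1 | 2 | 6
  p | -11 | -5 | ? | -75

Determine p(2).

The 3 known values determine p uniquely (degree ≤ 2).
L_0(2) = (1)·(-4)/[(-3)·(-8)] = -1/6
L_1(2) = (4)·(-4)/[(3)·(-5)] = 16/15
L_2(2) = (4)·(1)/[(8)·(5)] = 1/10
Sum: (-11)·(-1/6) + (-5)·(16/15) + (-75)·(1/10) = -11

-11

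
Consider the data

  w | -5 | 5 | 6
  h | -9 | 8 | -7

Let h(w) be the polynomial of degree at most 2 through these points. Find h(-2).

Evaluate each Lagrange basis at w = -2:
L_0(-2) = (-7)·(-8)/[(-10)·(-11)] = 28/55
L_1(-2) = (3)·(-8)/[(10)·(-1)] = 12/5
L_2(-2) = (3)·(-7)/[(11)·(1)] = -21/11
Sum: (-9)·(28/55) + 8·(12/5) + (-7)·(-21/11) = 1539/55

1539/55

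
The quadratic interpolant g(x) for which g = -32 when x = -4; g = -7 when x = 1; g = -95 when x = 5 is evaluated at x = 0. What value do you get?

0

Evaluate each Lagrange basis at x = 0:
L_0(0) = (-1)·(-5)/[(-5)·(-9)] = 1/9
L_1(0) = (4)·(-5)/[(5)·(-4)] = 1
L_2(0) = (4)·(-1)/[(9)·(4)] = -1/9
Sum: (-32)·(1/9) + (-7)·(1) + (-95)·(-1/9) = 0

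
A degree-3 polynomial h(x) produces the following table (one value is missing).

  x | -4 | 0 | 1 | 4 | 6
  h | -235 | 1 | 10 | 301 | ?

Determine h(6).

The 4 known values determine h uniquely (degree ≤ 3).
Evaluate each Lagrange basis at x = 6:
L_0(6) = (6)·(5)·(2)/[(-4)·(-5)·(-8)] = -3/8
L_1(6) = (10)·(5)·(2)/[(4)·(-1)·(-4)] = 25/4
L_2(6) = (10)·(6)·(2)/[(5)·(1)·(-3)] = -8
L_3(6) = (10)·(6)·(5)/[(8)·(4)·(3)] = 25/8
Sum: (-235)·(-3/8) + 1·(25/4) + 10·(-8) + 301·(25/8) = 955

955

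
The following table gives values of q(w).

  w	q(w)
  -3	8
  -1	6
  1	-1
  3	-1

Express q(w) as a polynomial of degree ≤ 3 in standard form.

q(w) = (1/4)w^3 + (1/8)w^2 - (15/4)w + 19/8

L_0(w) = (w + 1)(w - 1)(w - 3) / [-48] = -(1/48)w^3 + (1/16)w^2 + (1/48)w - 1/16
L_1(w) = (w + 3)(w - 1)(w - 3) / [16] = (1/16)w^3 - (1/16)w^2 - (9/16)w + 9/16
L_2(w) = (w + 3)(w + 1)(w - 3) / [-16] = -(1/16)w^3 - (1/16)w^2 + (9/16)w + 9/16
L_3(w) = (w + 3)(w + 1)(w - 1) / [48] = (1/48)w^3 + (1/16)w^2 - (1/48)w - 1/16
q(w) = 8·L_0 + 6·L_1 + (-1)·L_2 + (-1)·L_3
  8·L_0(w) = -(1/6)w^3 + (1/2)w^2 + (1/6)w - 1/2
  6·L_1(w) = (3/8)w^3 - (3/8)w^2 - (27/8)w + 27/8
  (-1)·L_2(w) = (1/16)w^3 + (1/16)w^2 - (9/16)w - 9/16
  (-1)·L_3(w) = -(1/48)w^3 - (1/16)w^2 + (1/48)w + 1/16
Adding term by term: (1/4)w^3 + (1/8)w^2 - (15/4)w + 19/8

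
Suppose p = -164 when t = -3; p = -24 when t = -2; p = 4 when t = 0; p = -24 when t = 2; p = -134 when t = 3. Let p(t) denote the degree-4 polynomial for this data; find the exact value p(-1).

L_0(-1) = (1)·(-1)·(-3)·(-4)/[(-1)·(-3)·(-5)·(-6)] = -2/15
L_1(-1) = (2)·(-1)·(-3)·(-4)/[(1)·(-2)·(-4)·(-5)] = 3/5
L_2(-1) = (2)·(1)·(-3)·(-4)/[(3)·(2)·(-2)·(-3)] = 2/3
L_3(-1) = (2)·(1)·(-1)·(-4)/[(5)·(4)·(2)·(-1)] = -1/5
L_4(-1) = (2)·(1)·(-1)·(-3)/[(6)·(5)·(3)·(1)] = 1/15
Sum: (-164)·(-2/15) + (-24)·(3/5) + 4·(2/3) + (-24)·(-1/5) + (-134)·(1/15) = 6

6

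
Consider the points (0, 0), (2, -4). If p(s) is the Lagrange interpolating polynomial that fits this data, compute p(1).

-2

Evaluate each Lagrange basis at s = 1:
L_0(1) = (-1)/[(-2)] = 1/2
L_1(1) = (1)/[(2)] = 1/2
Sum: 0 + (-4)·(1/2) = -2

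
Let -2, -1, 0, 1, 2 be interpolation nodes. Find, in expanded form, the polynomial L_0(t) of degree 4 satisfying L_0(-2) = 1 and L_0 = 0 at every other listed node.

L_0(t) = (t + 1)t(t - 1)(t - 2) / [(-1)·(-2)·(-3)·(-4)]
       = (t^4 - 2t^3 - t^2 + 2t) / (24)

L_0(t) = (1/24)t^4 - (1/12)t^3 - (1/24)t^2 + (1/12)t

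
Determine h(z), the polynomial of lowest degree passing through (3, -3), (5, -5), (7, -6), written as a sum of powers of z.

Newton's divided differences:
h[3,5] = (-5 - (-3)) / (5 - 3) = -1
h[5,7] = (-6 - (-5)) / (7 - 5) = -1/2
h[3,5,7] = (-1/2 - (-1)) / (7 - 3) = 1/8
h(z) = -3 + (-1)·(z - 3) + (1/8)·(z - 3)(z - 5)
Expanding: h(z) = (1/8)z^2 - 2z + 15/8

h(z) = (1/8)z^2 - 2z + 15/8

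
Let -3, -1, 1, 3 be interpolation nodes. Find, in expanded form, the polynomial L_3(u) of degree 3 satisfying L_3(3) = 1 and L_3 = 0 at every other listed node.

L_3(u) = (1/48)u^3 + (1/16)u^2 - (1/48)u - 1/16

L_3(u) = (u + 3)(u + 1)(u - 1) / [(6)·(4)·(2)]
       = (u^3 + 3u^2 - u - 3) / (48)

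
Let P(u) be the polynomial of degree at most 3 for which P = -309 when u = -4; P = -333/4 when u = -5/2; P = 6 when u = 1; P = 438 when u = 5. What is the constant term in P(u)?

3

Build the Lagrange basis polynomials:
L_0(u) = (u + 5/2)(u - 1)(u - 5) / [-135/2] = -(2/135)u^3 + (7/135)u^2 + (4/27)u - 5/27
L_1(u) = (u + 4)(u - 1)(u - 5) / [315/8] = (8/315)u^3 - (16/315)u^2 - (152/315)u + 32/63
L_2(u) = (u + 4)(u + 5/2)(u - 5) / [-70] = -(1/70)u^3 - (3/140)u^2 + (9/28)u + 5/7
L_3(u) = (u + 4)(u + 5/2)(u - 1) / [270] = (1/270)u^3 + (11/540)u^2 + (7/540)u - 1/27
P(u) = (-309)·L_0 + (-333/4)·L_1 + 6·L_2 + 438·L_3
Only the constant term is needed; take it from each L_i and combine:
(-309)·(-5/27) + (-333/4)·(32/63) + 6·(5/7) + 438·(-1/27) = 3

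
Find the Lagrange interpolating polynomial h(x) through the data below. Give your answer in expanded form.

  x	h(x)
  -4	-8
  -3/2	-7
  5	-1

h(x) = (34/585)x^2 + (421/585)x - 236/39

Build the Lagrange basis polynomials:
L_0(x) = (x + 3/2)(x - 5) / [45/2] = (2/45)x^2 - (7/45)x - 1/3
L_1(x) = (x + 4)(x - 5) / [-65/4] = -(4/65)x^2 + (4/65)x + 16/13
L_2(x) = (x + 4)(x + 3/2) / [117/2] = (2/117)x^2 + (11/117)x + 4/39
h(x) = (-8)·L_0 + (-7)·L_1 + (-1)·L_2
  (-8)·L_0(x) = -(16/45)x^2 + (56/45)x + 8/3
  (-7)·L_1(x) = (28/65)x^2 - (28/65)x - 112/13
  (-1)·L_2(x) = -(2/117)x^2 - (11/117)x - 4/39
Adding term by term: (34/585)x^2 + (421/585)x - 236/39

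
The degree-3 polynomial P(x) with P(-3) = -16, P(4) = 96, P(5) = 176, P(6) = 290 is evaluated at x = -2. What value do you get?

-6

Evaluate each Lagrange basis at x = -2:
L_0(-2) = (-6)·(-7)·(-8)/[(-7)·(-8)·(-9)] = 2/3
L_1(-2) = (1)·(-7)·(-8)/[(7)·(-1)·(-2)] = 4
L_2(-2) = (1)·(-6)·(-8)/[(8)·(1)·(-1)] = -6
L_3(-2) = (1)·(-6)·(-7)/[(9)·(2)·(1)] = 7/3
Sum: (-16)·(2/3) + 96·(4) + 176·(-6) + 290·(7/3) = -6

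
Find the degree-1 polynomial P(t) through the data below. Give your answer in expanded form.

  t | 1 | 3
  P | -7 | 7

P(t) = 7t - 14

L_0(t) = (t - 3) / [-2] = -(1/2)t + 3/2
L_1(t) = (t - 1) / [2] = (1/2)t - 1/2
P(t) = (-7)·L_0 + 7·L_1
  (-7)·L_0(t) = (7/2)t - 21/2
  7·L_1(t) = (7/2)t - 7/2
Adding term by term: 7t - 14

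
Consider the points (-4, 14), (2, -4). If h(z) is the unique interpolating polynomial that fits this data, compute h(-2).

Evaluate each Lagrange basis at z = -2:
L_0(-2) = (-4)/[(-6)] = 2/3
L_1(-2) = (2)/[(6)] = 1/3
Sum: 14·(2/3) + (-4)·(1/3) = 8

8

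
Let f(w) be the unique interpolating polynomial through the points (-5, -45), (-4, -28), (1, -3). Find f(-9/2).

L_0(-9/2) = (-1/2)·(-11/2)/[(-1)·(-6)] = 11/24
L_1(-9/2) = (1/2)·(-11/2)/[(1)·(-5)] = 11/20
L_2(-9/2) = (1/2)·(-1/2)/[(6)·(5)] = -1/120
Sum: (-45)·(11/24) + (-28)·(11/20) + (-3)·(-1/120) = -36

-36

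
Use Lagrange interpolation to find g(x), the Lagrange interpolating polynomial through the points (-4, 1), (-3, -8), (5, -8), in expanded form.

Build the Lagrange basis polynomials:
L_0(x) = (x + 3)(x - 5) / [9] = (1/9)x^2 - (2/9)x - 5/3
L_1(x) = (x + 4)(x - 5) / [-8] = -(1/8)x^2 + (1/8)x + 5/2
L_2(x) = (x + 4)(x + 3) / [72] = (1/72)x^2 + (7/72)x + 1/6
g(x) = 1·L_0 + (-8)·L_1 + (-8)·L_2
  1·L_0(x) = (1/9)x^2 - (2/9)x - 5/3
  (-8)·L_1(x) = x^2 - x - 20
  (-8)·L_2(x) = -(1/9)x^2 - (7/9)x - 4/3
Adding term by term: x^2 - 2x - 23

g(x) = x^2 - 2x - 23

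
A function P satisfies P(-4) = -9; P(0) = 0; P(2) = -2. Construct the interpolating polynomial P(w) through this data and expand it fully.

Build the Lagrange basis polynomials:
L_0(w) = w(w - 2) / [24] = (1/24)w^2 - (1/12)w
L_1(w) = (w + 4)(w - 2) / [-8] = -(1/8)w^2 - (1/4)w + 1
L_2(w) = (w + 4)w / [12] = (1/12)w^2 + (1/3)w
P(w) = (-9)·L_0 + 0·L_1 + (-2)·L_2
  (-9)·L_0(w) = -(3/8)w^2 + (3/4)w
  0·L_1(w) = 0
  (-2)·L_2(w) = -(1/6)w^2 - (2/3)w
Adding term by term: -(13/24)w^2 + (1/12)w

P(w) = -(13/24)w^2 + (1/12)w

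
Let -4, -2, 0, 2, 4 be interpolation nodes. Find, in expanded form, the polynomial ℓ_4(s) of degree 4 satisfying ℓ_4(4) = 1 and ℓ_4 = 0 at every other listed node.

ℓ_4(s) = (s + 4)(s + 2)s(s - 2) / [(8)·(6)·(4)·(2)]
       = (s^4 + 4s^3 - 4s^2 - 16s) / (384)

ℓ_4(s) = (1/384)s^4 + (1/96)s^3 - (1/96)s^2 - (1/24)s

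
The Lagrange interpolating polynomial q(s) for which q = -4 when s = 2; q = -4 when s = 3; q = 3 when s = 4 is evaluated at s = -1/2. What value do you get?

L_0(-1/2) = (-7/2)·(-9/2)/[(-1)·(-2)] = 63/8
L_1(-1/2) = (-5/2)·(-9/2)/[(1)·(-1)] = -45/4
L_2(-1/2) = (-5/2)·(-7/2)/[(2)·(1)] = 35/8
Sum: (-4)·(63/8) + (-4)·(-45/4) + 3·(35/8) = 213/8

213/8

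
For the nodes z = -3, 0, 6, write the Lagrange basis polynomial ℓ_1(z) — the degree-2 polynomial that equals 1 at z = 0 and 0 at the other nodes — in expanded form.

ℓ_1(z) = -(1/18)z^2 + (1/6)z + 1

ℓ_1(z) = (z + 3)(z - 6) / [(3)·(-6)]
       = (z^2 - 3z - 18) / (-18)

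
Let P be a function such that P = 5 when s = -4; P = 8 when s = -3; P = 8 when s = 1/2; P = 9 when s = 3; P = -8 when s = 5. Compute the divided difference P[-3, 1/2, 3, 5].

P[-3,1/2] = (8 - 8) / (1/2 - (-3)) = 0
P[1/2,3] = (9 - 8) / (3 - 1/2) = 2/5
P[3,5] = (-8 - 9) / (5 - 3) = -17/2
P[-3,1/2,3] = (2/5 - 0) / (3 - (-3)) = 1/15
P[1/2,3,5] = (-17/2 - 2/5) / (5 - 1/2) = -89/45
P[-3,1/2,3,5] = (-89/45 - 1/15) / (5 - (-3)) = -23/90

-23/90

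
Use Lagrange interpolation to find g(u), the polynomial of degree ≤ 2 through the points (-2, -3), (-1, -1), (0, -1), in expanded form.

g(u) = -u^2 - u - 1

Build the Lagrange basis polynomials:
L_0(u) = (u + 1)u / [2] = (1/2)u^2 + (1/2)u
L_1(u) = (u + 2)u / [-1] = -u^2 - 2u
L_2(u) = (u + 2)(u + 1) / [2] = (1/2)u^2 + (3/2)u + 1
g(u) = (-3)·L_0 + (-1)·L_1 + (-1)·L_2
  (-3)·L_0(u) = -(3/2)u^2 - (3/2)u
  (-1)·L_1(u) = u^2 + 2u
  (-1)·L_2(u) = -(1/2)u^2 - (3/2)u - 1
Adding term by term: -u^2 - u - 1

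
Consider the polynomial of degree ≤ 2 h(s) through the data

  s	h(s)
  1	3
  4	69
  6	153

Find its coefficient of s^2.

Build the Lagrange basis polynomials:
L_0(s) = (s - 4)(s - 6) / [15] = (1/15)s^2 - (2/3)s + 8/5
L_1(s) = (s - 1)(s - 6) / [-6] = -(1/6)s^2 + (7/6)s - 1
L_2(s) = (s - 1)(s - 4) / [10] = (1/10)s^2 - (1/2)s + 2/5
h(s) = 3·L_0 + 69·L_1 + 153·L_2
Only the coefficient of s^2 is needed; take it from each L_i and combine:
3·(1/15) + 69·(-1/6) + 153·(1/10) = 4

4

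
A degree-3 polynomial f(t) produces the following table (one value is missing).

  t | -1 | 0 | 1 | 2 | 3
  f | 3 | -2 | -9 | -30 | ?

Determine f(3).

-77

The 4 known values determine f uniquely (degree ≤ 3).
Evaluate each Lagrange basis at t = 3:
L_0(3) = (3)·(2)·(1)/[(-1)·(-2)·(-3)] = -1
L_1(3) = (4)·(2)·(1)/[(1)·(-1)·(-2)] = 4
L_2(3) = (4)·(3)·(1)/[(2)·(1)·(-1)] = -6
L_3(3) = (4)·(3)·(2)/[(3)·(2)·(1)] = 4
Sum: 3·(-1) + (-2)·(4) + (-9)·(-6) + (-30)·(4) = -77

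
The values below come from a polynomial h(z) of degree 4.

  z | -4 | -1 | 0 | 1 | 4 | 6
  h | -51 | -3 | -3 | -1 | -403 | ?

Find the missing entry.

The 5 known values determine h uniquely (degree ≤ 4).
L_0(6) = (7)·(6)·(5)·(2)/[(-3)·(-4)·(-5)·(-8)] = 7/8
L_1(6) = (10)·(6)·(5)·(2)/[(3)·(-1)·(-2)·(-5)] = -20
L_2(6) = (10)·(7)·(5)·(2)/[(4)·(1)·(-1)·(-4)] = 175/4
L_3(6) = (10)·(7)·(6)·(2)/[(5)·(2)·(1)·(-3)] = -28
L_4(6) = (10)·(7)·(6)·(5)/[(8)·(5)·(4)·(3)] = 35/8
Sum: (-51)·(7/8) + (-3)·(-20) + (-3)·(175/4) + (-1)·(-28) + (-403)·(35/8) = -1851

-1851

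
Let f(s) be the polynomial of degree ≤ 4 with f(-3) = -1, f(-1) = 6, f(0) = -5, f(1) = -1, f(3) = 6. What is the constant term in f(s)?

Build the Lagrange basis polynomials:
L_0(s) = (s + 1)s(s - 1)(s - 3) / [144] = (1/144)s^4 - (1/48)s^3 - (1/144)s^2 + (1/48)s
L_1(s) = (s + 3)s(s - 1)(s - 3) / [-16] = -(1/16)s^4 + (1/16)s^3 + (9/16)s^2 - (9/16)s
L_2(s) = (s + 3)(s + 1)(s - 1)(s - 3) / [9] = (1/9)s^4 - (10/9)s^2 + 1
L_3(s) = (s + 3)(s + 1)s(s - 3) / [-16] = -(1/16)s^4 - (1/16)s^3 + (9/16)s^2 + (9/16)s
L_4(s) = (s + 3)(s + 1)s(s - 1) / [144] = (1/144)s^4 + (1/48)s^3 - (1/144)s^2 - (1/48)s
f(s) = (-1)·L_0 + 6·L_1 + (-5)·L_2 + (-1)·L_3 + 6·L_4
Only the constant term is needed; take it from each L_i and combine:
(-1)·(0) + 6·(0) + (-5)·(1) + (-1)·(0) + 6·(0) = -5

-5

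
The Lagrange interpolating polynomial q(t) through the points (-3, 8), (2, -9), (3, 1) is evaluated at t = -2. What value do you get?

Evaluate each Lagrange basis at t = -2:
L_0(-2) = (-4)·(-5)/[(-5)·(-6)] = 2/3
L_1(-2) = (1)·(-5)/[(5)·(-1)] = 1
L_2(-2) = (1)·(-4)/[(6)·(1)] = -2/3
Sum: 8·(2/3) + (-9)·(1) + 1·(-2/3) = -13/3

-13/3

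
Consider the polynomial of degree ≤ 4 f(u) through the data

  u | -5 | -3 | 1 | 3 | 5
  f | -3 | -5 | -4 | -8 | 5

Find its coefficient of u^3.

13/160

L_0(u) = (u + 3)(u - 1)(u - 3)(u - 5) / [960] = (1/960)u^4 - (1/160)u^3 - (1/240)u^2 + (9/160)u - 3/64
L_1(u) = (u + 5)(u - 1)(u - 3)(u - 5) / [-384] = -(1/384)u^4 + (1/96)u^3 + (11/192)u^2 - (25/96)u + 25/128
L_2(u) = (u + 5)(u + 3)(u - 3)(u - 5) / [192] = (1/192)u^4 - (17/96)u^2 + 75/64
L_3(u) = (u + 5)(u + 3)(u - 1)(u - 5) / [-192] = -(1/192)u^4 - (1/96)u^3 + (7/48)u^2 + (25/96)u - 25/64
L_4(u) = (u + 5)(u + 3)(u - 1)(u - 3) / [640] = (1/640)u^4 + (1/160)u^3 - (7/320)u^2 - (9/160)u + 9/128
f(u) = (-3)·L_0 + (-5)·L_1 + (-4)·L_2 + (-8)·L_3 + 5·L_4
Only the coefficient of u^3 is needed; take it from each L_i and combine:
(-3)·(-1/160) + (-5)·(1/96) + (-4)·(0) + (-8)·(-1/96) + 5·(1/160) = 13/160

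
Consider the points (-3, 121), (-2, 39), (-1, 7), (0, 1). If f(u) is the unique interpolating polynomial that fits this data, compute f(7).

L_0(7) = (9)·(8)·(7)/[(-1)·(-2)·(-3)] = -84
L_1(7) = (10)·(8)·(7)/[(1)·(-1)·(-2)] = 280
L_2(7) = (10)·(9)·(7)/[(2)·(1)·(-1)] = -315
L_3(7) = (10)·(9)·(8)/[(3)·(2)·(1)] = 120
Sum: 121·(-84) + 39·(280) + 7·(-315) + 1·(120) = -1329

-1329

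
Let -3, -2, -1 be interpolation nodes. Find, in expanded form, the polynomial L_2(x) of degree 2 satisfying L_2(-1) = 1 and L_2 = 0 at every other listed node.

L_2(x) = (x + 3)(x + 2) / [(2)·(1)]
       = (x^2 + 5x + 6) / (2)

L_2(x) = (1/2)x^2 + (5/2)x + 3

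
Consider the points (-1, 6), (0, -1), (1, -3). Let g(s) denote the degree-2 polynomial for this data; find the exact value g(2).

0

Evaluate each Lagrange basis at s = 2:
L_0(2) = (2)·(1)/[(-1)·(-2)] = 1
L_1(2) = (3)·(1)/[(1)·(-1)] = -3
L_2(2) = (3)·(2)/[(2)·(1)] = 3
Sum: 6·(1) + (-1)·(-3) + (-3)·(3) = 0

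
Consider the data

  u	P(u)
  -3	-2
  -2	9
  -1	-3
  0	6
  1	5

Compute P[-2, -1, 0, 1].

-31/6

P[-2,-1] = (-3 - 9) / (-1 - (-2)) = -12
P[-1,0] = (6 - (-3)) / (0 - (-1)) = 9
P[0,1] = (5 - 6) / (1 - 0) = -1
P[-2,-1,0] = (9 - (-12)) / (0 - (-2)) = 21/2
P[-1,0,1] = (-1 - 9) / (1 - (-1)) = -5
P[-2,-1,0,1] = (-5 - 21/2) / (1 - (-2)) = -31/6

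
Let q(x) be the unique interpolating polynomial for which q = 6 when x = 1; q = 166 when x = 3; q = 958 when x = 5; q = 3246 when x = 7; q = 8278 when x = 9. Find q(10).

12318

Evaluate each Lagrange basis at x = 10:
L_0(10) = (7)·(5)·(3)·(1)/[(-2)·(-4)·(-6)·(-8)] = 35/128
L_1(10) = (9)·(5)·(3)·(1)/[(2)·(-2)·(-4)·(-6)] = -45/32
L_2(10) = (9)·(7)·(3)·(1)/[(4)·(2)·(-2)·(-4)] = 189/64
L_3(10) = (9)·(7)·(5)·(1)/[(6)·(4)·(2)·(-2)] = -105/32
L_4(10) = (9)·(7)·(5)·(3)/[(8)·(6)·(4)·(2)] = 315/128
Sum: 6·(35/128) + 166·(-45/32) + 958·(189/64) + 3246·(-105/32) + 8278·(315/128) = 12318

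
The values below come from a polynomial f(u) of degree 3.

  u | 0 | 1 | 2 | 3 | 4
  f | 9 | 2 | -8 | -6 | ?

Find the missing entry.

The 4 known values determine f uniquely (degree ≤ 3).
Evaluate each Lagrange basis at u = 4:
L_0(4) = (3)·(2)·(1)/[(-1)·(-2)·(-3)] = -1
L_1(4) = (4)·(2)·(1)/[(1)·(-1)·(-2)] = 4
L_2(4) = (4)·(3)·(1)/[(2)·(1)·(-1)] = -6
L_3(4) = (4)·(3)·(2)/[(3)·(2)·(1)] = 4
Sum: 9·(-1) + 2·(4) + (-8)·(-6) + (-6)·(4) = 23

23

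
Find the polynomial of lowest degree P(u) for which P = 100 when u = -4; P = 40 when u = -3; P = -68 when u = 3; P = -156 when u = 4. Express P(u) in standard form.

P(u) = -2u^3 - 2u^2 + 4

Build the Lagrange basis polynomials:
L_0(u) = (u + 3)(u - 3)(u - 4) / [-56] = -(1/56)u^3 + (1/14)u^2 + (9/56)u - 9/14
L_1(u) = (u + 4)(u - 3)(u - 4) / [42] = (1/42)u^3 - (1/14)u^2 - (8/21)u + 8/7
L_2(u) = (u + 4)(u + 3)(u - 4) / [-42] = -(1/42)u^3 - (1/14)u^2 + (8/21)u + 8/7
L_3(u) = (u + 4)(u + 3)(u - 3) / [56] = (1/56)u^3 + (1/14)u^2 - (9/56)u - 9/14
P(u) = 100·L_0 + 40·L_1 + (-68)·L_2 + (-156)·L_3
  100·L_0(u) = -(25/14)u^3 + (50/7)u^2 + (225/14)u - 450/7
  40·L_1(u) = (20/21)u^3 - (20/7)u^2 - (320/21)u + 320/7
  (-68)·L_2(u) = (34/21)u^3 + (34/7)u^2 - (544/21)u - 544/7
  (-156)·L_3(u) = -(39/14)u^3 - (78/7)u^2 + (351/14)u + 702/7
Adding term by term: -2u^3 - 2u^2 + 4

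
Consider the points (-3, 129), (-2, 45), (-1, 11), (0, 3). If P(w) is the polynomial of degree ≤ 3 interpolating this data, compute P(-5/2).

Evaluate each Lagrange basis at w = -5/2:
L_0(-5/2) = (-1/2)·(-3/2)·(-5/2)/[(-1)·(-2)·(-3)] = 5/16
L_1(-5/2) = (1/2)·(-3/2)·(-5/2)/[(1)·(-1)·(-2)] = 15/16
L_2(-5/2) = (1/2)·(-1/2)·(-5/2)/[(2)·(1)·(-1)] = -5/16
L_3(-5/2) = (1/2)·(-1/2)·(-3/2)/[(3)·(2)·(1)] = 1/16
Sum: 129·(5/16) + 45·(15/16) + 11·(-5/16) + 3·(1/16) = 317/4

317/4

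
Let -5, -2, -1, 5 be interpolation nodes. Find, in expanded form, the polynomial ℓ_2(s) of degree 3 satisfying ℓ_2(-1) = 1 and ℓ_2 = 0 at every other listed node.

ℓ_2(s) = (s + 5)(s + 2)(s - 5) / [(4)·(1)·(-6)]
       = (s^3 + 2s^2 - 25s - 50) / (-24)

ℓ_2(s) = -(1/24)s^3 - (1/12)s^2 + (25/24)s + 25/12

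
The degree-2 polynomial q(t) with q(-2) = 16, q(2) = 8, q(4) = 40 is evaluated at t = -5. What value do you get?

85

Evaluate each Lagrange basis at t = -5:
L_0(-5) = (-7)·(-9)/[(-4)·(-6)] = 21/8
L_1(-5) = (-3)·(-9)/[(4)·(-2)] = -27/8
L_2(-5) = (-3)·(-7)/[(6)·(2)] = 7/4
Sum: 16·(21/8) + 8·(-27/8) + 40·(7/4) = 85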